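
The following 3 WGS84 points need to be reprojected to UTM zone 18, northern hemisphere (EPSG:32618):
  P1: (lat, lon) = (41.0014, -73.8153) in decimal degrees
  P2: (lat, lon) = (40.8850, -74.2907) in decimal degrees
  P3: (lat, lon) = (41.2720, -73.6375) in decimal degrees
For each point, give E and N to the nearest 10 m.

UTM zone 18N: λ₀ = -75°, k₀ = 0.9996.
P1 (41.0014°, -73.8153°) → (599633.978, 4539588.327) m.
P2 (40.8850°, -74.2907°) → (559757.000, 4526233.211) m.
P3 (41.2720°, -73.6375°) → (614117.388, 4569847.481) m.

P1: E 599630 m, N 4539590 m; P2: E 559760 m, N 4526230 m; P3: E 614120 m, N 4569850 m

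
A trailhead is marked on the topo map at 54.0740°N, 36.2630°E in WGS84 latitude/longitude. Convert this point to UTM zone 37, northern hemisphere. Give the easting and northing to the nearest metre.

Zone 37 central meridian λ₀ = 6×37 − 183 = 39°; Δλ = -2.7370°.
Transverse Mercator on WGS84 with k₀ = 0.9996 gives E = 320930.422 m, N = 5995219.552 m.

E 320930 m, N 5995220 m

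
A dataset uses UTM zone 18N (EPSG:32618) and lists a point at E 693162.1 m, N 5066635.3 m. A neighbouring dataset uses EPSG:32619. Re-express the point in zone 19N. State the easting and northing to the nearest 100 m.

E 226300 m, N 5069700 m

UTM 18N → geographic: φ = 45.72629957°, λ = -72.51759966°.
UTM 19N (λ₀ = -69°) forward: E = 226288.444 m, N = 5069657.985 m.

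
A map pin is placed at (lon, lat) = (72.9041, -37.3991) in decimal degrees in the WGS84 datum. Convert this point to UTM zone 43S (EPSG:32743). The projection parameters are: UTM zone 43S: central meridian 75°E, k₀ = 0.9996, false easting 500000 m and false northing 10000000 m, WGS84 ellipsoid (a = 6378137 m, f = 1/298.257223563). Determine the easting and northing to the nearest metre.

Zone 43 central meridian λ₀ = 6×43 − 183 = 75°; Δλ = -2.0959°.
Transverse Mercator on WGS84 with k₀ = 0.9996 gives E = 314483.300 m, N = 5858791.286 m.

E 314483 m, N 5858791 m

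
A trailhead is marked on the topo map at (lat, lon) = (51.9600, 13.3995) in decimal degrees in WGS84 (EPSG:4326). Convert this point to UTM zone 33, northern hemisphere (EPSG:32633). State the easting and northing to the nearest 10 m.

Zone 33 central meridian λ₀ = 6×33 − 183 = 15°; Δλ = -1.6005°.
Transverse Mercator on WGS84 with k₀ = 0.9996 gives E = 390030.328 m, N = 5757799.134 m.

E 390030 m, N 5757800 m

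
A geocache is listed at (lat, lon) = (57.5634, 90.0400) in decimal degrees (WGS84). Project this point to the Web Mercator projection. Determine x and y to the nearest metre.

Web Mercator is spherical with R = a = 6378137 m.
x = R·λ = 6378137 × 1.571494458 = 10023206.951 m.
y = R·ln tan(π/4 + φ/2) = 6378137 × 1.234867698 = 7876155.354 m.

x 10023207 m, y 7876155 m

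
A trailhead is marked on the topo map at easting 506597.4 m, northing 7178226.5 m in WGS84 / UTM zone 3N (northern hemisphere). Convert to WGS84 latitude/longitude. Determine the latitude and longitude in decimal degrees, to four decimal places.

Zone 3N: λ₀ = -165°, k₀ = 0.9996, false easting 500000 m.
Meridian distance M = (N − FN)/k₀ = 7181098.9 m.
Inverse transverse Mercator on WGS84 gives φ = 64.72869999°, λ = -164.86149915°.

lat 64.7287°, lon -164.8615°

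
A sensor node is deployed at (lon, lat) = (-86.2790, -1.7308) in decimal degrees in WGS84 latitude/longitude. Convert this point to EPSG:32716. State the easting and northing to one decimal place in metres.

Zone 16 central meridian λ₀ = 6×16 − 183 = -87°; Δλ = +0.7210°.
Transverse Mercator on WGS84 with k₀ = 0.9996 gives E = 580195.017 m, N = 9808678.771 m.

E 580195.0 m, N 9808678.8 m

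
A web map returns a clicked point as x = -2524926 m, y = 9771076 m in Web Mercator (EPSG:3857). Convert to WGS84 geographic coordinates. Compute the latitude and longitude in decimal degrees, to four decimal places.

R = 6378137 m. λ = x/R = -22.68179617°.
φ = 2·arctan(exp(y/R)) − 90° = 2·arctan(4.62726) − 90° = 65.61060115°.

lat 65.6106°, lon -22.6818°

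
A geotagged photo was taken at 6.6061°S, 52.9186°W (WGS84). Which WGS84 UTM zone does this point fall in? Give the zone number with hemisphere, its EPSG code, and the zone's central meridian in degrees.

Zone 22S (EPSG:32722), central meridian -51°

UTM zone = ⌊(λ + 180)/6⌋ + 1; -52.9186° ∈ [-54°, -48°) → zone 22.
Hemisphere: S (φ < 0).
Central meridian λ₀ = 6×22 − 183 = -51°.
EPSG code: 32722.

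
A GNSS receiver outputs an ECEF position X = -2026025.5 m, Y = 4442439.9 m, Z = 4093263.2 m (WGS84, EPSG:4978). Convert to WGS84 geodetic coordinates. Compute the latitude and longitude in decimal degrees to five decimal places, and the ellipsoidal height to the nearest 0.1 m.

lat 40.16370°, lon 114.51590°, h 2124.5 m

λ = atan2(Y, X) = 114.51589961°; p = √(X²+Y²) = 4882627.5 m.
Bowring's method on WGS84 (a = 6378137 m, b = 6356752.314 m) gives φ = 40.16370013°, h = 2124.463 m.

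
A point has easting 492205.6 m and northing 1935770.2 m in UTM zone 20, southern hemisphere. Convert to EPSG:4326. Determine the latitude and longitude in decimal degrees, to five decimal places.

Zone 20S: λ₀ = -63°, k₀ = 0.9996, false easting 500000 m, false northing 10000000 m.
Meridian distance M = (N − FN)/k₀ = -8067456.8 m.
Inverse transverse Mercator on WGS84 gives φ = -72.67490031°, λ = -63.23449997°.

lat -72.67490°, lon -63.23450°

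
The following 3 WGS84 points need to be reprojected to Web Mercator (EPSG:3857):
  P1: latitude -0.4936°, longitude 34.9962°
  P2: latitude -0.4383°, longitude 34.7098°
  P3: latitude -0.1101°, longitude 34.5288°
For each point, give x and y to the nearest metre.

Web Mercator: x = R·λ, y = R·ln tan(π/4+φ/2), R = 6378137 m.
P1 (-0.4936°, 34.9962°) → (3895759.164, -54947.980) m.
P2 (-0.4383°, 34.7098°) → (3863877.262, -48791.809) m.
P3 (-0.1101°, 34.5288°) → (3843728.434, -12256.283) m.

P1: x 3895759 m, y -54948 m; P2: x 3863877 m, y -48792 m; P3: x 3843728 m, y -12256 m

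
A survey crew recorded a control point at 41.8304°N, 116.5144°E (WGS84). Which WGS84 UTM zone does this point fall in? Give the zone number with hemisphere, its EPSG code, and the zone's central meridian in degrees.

Zone 50N (EPSG:32650), central meridian 117°

UTM zone = ⌊(λ + 180)/6⌋ + 1; 116.5144° ∈ [114°, 120°) → zone 50.
Hemisphere: N (φ ≥ 0).
Central meridian λ₀ = 6×50 − 183 = 117°.
EPSG code: 32650.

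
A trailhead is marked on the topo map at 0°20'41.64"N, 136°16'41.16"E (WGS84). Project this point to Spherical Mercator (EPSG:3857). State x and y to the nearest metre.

Web Mercator is spherical with R = a = 6378137 m.
x = R·λ = 6378137 × 2.378501543 = 15170408.698 m.
y = R·ln tan(π/4 + φ/2) = 6378137 × 0.006019677 = 38394.324 m.

x 15170409 m, y 38394 m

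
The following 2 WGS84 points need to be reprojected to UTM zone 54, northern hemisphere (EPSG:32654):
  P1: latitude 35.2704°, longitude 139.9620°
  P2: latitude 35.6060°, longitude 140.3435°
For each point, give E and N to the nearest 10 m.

UTM zone 54N: λ₀ = 141°, k₀ = 0.9996.
P1 (35.2704°, 139.9620°) → (405591.697, 3903523.907) m.
P2 (35.6060°, 140.3435°) → (440537.881, 3940447.871) m.

P1: E 405590 m, N 3903520 m; P2: E 440540 m, N 3940450 m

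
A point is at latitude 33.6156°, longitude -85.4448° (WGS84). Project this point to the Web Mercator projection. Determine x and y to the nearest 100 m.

Web Mercator is spherical with R = a = 6378137 m.
x = R·λ = 6378137 × -1.491293089 = -9511671.627 m.
y = R·ln tan(π/4 + φ/2) = 6378137 × 0.623583744 = 3977302.550 m.

x -9511700 m, y 3977300 m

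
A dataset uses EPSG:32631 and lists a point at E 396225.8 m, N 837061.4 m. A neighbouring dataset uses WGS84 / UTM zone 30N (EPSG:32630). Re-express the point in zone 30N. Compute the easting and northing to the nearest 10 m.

UTM 31N → geographic: φ = 7.57170032°, λ = 2.05930017°.
UTM 30N (λ₀ = -3°) forward: E = 1058803.266 m, N = 840206.411 m.

E 1058800 m, N 840210 m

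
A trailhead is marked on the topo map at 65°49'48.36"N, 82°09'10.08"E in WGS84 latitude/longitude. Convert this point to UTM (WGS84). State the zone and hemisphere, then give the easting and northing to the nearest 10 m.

Longitude 82.1528° lies in the 6° band [78°, 84°), giving zone 44; latitude is north of the equator, so 44N.
Zone 44 central meridian λ₀ = 6×44 − 183 = 81°; Δλ = +1.1528°.
Transverse Mercator on WGS84 with k₀ = 0.9996 gives E = 552667.124 m, N = 7301456.129 m.

Zone 44N: E 552670 m, N 7301460 m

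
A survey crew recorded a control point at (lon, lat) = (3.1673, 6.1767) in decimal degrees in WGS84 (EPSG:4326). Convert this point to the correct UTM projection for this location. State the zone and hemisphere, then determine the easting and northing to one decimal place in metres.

Longitude 3.1673° lies in the 6° band [0°, 6°), giving zone 31; latitude is north of the equator, so 31N.
Zone 31 central meridian λ₀ = 6×31 − 183 = 3°; Δλ = +0.1673°.
Transverse Mercator on WGS84 with k₀ = 0.9996 gives E = 518508.973 m, N = 682740.341 m.

Zone 31N: E 518509.0 m, N 682740.3 m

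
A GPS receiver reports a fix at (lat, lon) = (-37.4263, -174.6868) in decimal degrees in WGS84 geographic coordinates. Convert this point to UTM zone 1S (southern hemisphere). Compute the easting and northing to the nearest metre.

E 704679 m, N 5855323 m

Zone 1 central meridian λ₀ = 6×1 − 183 = -177°; Δλ = +2.3132°.
Transverse Mercator on WGS84 with k₀ = 0.9996 gives E = 704679.374 m, N = 5855323.267 m.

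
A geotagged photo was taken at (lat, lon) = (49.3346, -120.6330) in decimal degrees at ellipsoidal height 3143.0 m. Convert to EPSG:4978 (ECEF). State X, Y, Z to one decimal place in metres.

WGS84: a = 6378137 m, e² = 0.006694380; N(φ) = a/√(1−e²sin²φ) = 6390455.965 m.
X = (N+h)·cosφ·cosλ = -2122898.499 m; Y = (N+h)·cosφ·sinλ = -3584911.303 m; Z = (N(1−e²)+h)·sinφ = 4817273.836 m.

X -2122898.5 m, Y -3584911.3 m, Z 4817273.8 m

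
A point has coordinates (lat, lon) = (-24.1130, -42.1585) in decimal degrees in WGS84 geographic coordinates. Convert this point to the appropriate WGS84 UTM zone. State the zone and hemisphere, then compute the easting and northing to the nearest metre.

Longitude -42.1585° lies in the 6° band [-48°, -42°), giving zone 23; latitude is south of the equator, so 23S.
Zone 23 central meridian λ₀ = 6×23 − 183 = -45°; Δλ = +2.8415°.
Transverse Mercator on WGS84 with k₀ = 0.9996 gives E = 788838.522 m, N = 7330335.024 m.

Zone 23S: E 788839 m, N 7330335 m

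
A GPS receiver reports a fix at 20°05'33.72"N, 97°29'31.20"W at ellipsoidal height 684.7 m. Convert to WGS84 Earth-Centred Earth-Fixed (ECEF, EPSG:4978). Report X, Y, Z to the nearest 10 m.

X -781410 m, Y -5941800 m, Z 2177570 m

WGS84: a = 6378137 m, e² = 0.006694380; N(φ) = a/√(1−e²sin²φ) = 6380658.079 m.
X = (N+h)·cosφ·cosλ = -781408.845 m; Y = (N+h)·cosφ·sinλ = -5941800.230 m; Z = (N(1−e²)+h)·sinφ = 2177572.612 m.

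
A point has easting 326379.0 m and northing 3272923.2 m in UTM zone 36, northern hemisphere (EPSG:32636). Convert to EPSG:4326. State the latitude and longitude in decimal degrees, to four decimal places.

Zone 36N: λ₀ = 33°, k₀ = 0.9996, false easting 500000 m.
Meridian distance M = (N − FN)/k₀ = 3274232.9 m.
Inverse transverse Mercator on WGS84 gives φ = 29.57399966°, λ = 31.20760031°.

lat 29.5740°, lon 31.2076°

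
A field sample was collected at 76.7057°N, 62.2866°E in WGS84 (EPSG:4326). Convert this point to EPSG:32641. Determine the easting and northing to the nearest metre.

Zone 41 central meridian λ₀ = 6×41 − 183 = 63°; Δλ = -0.7134°.
Transverse Mercator on WGS84 with k₀ = 0.9996 gives E = 481687.795 m, N = 8514042.903 m.

E 481688 m, N 8514043 m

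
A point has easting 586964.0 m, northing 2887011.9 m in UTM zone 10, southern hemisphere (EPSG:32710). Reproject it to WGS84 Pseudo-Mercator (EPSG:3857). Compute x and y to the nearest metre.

x -13493414 m, y -9383466 m

Unproject from UTM 10S (λ₀ = -123°) → φ = -64.13239966°, λ = -121.21340059°.
Web Mercator (R = 6378137 m): x = -13493414.031 m, y = -9383465.528 m.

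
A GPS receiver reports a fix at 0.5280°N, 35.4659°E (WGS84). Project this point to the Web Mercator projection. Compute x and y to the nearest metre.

Web Mercator is spherical with R = a = 6378137 m.
x = R·λ = 6378137 × 0.618996727 = 3948045.929 m.
y = R·ln tan(π/4 + φ/2) = 6378137 × 0.009215469 = 58777.523 m.

x 3948046 m, y 58778 m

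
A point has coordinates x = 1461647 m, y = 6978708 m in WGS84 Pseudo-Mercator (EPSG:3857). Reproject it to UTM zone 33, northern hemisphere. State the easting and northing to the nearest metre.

E 374456 m, N 5871326 m

Web Mercator inverse (R = 6378137 m) → φ = 52.97680162°, λ = 13.13019840°.
UTM 33N forward: E = 374455.781 m, N = 5871325.675 m.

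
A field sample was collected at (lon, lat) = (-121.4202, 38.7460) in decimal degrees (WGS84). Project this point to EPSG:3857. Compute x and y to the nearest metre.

Web Mercator is spherical with R = a = 6378137 m.
x = R·λ = 6378137 × -2.119182268 = -13516434.836 m.
y = R·ln tan(π/4 + φ/2) = 6378137 × 0.734595899 = 4685353.283 m.

x -13516435 m, y 4685353 m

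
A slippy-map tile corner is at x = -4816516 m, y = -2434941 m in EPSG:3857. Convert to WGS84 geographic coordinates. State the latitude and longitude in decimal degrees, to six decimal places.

R = 6378137 m. λ = x/R = -43.26749939°.
φ = 2·arctan(exp(y/R)) − 90° = 2·arctan(0.68266) − 90° = -21.36070380°.

lat -21.360704°, lon -43.267499°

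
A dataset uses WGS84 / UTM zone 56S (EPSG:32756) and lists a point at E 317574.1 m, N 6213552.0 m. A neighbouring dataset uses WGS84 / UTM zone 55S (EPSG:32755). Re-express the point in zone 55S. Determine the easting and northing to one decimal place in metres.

E 870465.1 m, N 6208011.5 m

UTM 56S → geographic: φ = -34.20310020°, λ = 151.01999957°.
UTM 55S (λ₀ = 147°) forward: E = 870465.056 m, N = 6208011.530 m.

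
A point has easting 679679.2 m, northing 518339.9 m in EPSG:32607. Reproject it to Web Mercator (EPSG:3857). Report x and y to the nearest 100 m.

x -15515700 m, y 522400 m

Unproject from UTM 7N (λ₀ = -141°) → φ = 4.68760041°, λ = -139.38009976°.
Web Mercator (R = 6378137 m): x = -15515721.732 m, y = 522404.405 m.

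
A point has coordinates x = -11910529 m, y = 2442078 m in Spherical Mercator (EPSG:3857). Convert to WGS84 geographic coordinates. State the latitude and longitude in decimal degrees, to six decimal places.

lat 21.420400°, lon -106.994102°

R = 6378137 m. λ = x/R = -106.99410243°.
φ = 2·arctan(exp(y/R)) − 90° = 2·arctan(1.46651) − 90° = 21.42040021°.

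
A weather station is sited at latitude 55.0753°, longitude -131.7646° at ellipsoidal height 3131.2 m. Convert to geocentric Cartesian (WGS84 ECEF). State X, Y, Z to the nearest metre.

X -2438833 m, Y -2731080 m, Z 5208754 m

WGS84: a = 6378137 m, e² = 0.006694380; N(φ) = a/√(1−e²sin²φ) = 6392537.259 m.
X = (N+h)·cosφ·cosλ = -2438832.553 m; Y = (N+h)·cosφ·sinλ = -2731079.838 m; Z = (N(1−e²)+h)·sinφ = 5208754.424 m.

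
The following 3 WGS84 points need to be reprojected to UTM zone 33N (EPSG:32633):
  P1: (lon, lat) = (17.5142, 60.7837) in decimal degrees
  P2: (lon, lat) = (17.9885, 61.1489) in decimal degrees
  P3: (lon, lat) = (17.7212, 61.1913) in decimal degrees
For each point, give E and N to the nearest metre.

P1: E 636883 m, N 6741317 m; P2: E 660839 m, N 6783048 m; P3: E 646263 m, N 6787140 m

UTM zone 33N: λ₀ = 15°, k₀ = 0.9996.
P1 (60.7837°, 17.5142°) → (636883.279, 6741317.110) m.
P2 (61.1489°, 17.9885°) → (660839.387, 6783047.889) m.
P3 (61.1913°, 17.7212°) → (646262.985, 6787139.777) m.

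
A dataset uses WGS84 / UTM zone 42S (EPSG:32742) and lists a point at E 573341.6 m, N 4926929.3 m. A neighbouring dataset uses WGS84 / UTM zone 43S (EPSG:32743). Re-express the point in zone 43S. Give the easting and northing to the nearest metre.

UTM 42S → geographic: φ = -45.80729967°, λ = 69.94390027°.
UTM 43S (λ₀ = 75°) forward: E = 107151.804 m, N = 4914918.308 m.

E 107152 m, N 4914918 m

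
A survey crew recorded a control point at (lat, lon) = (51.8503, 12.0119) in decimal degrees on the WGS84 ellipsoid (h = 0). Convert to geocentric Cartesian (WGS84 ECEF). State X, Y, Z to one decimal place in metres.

X 3861627.1 m, Y 821652.5 m, Z 4992531.4 m

WGS84: a = 6378137 m, e² = 0.006694380; N(φ) = a/√(1−e²sin²φ) = 6391380.772 m.
X = (N+h)·cosφ·cosλ = 3861627.137 m; Y = (N+h)·cosφ·sinλ = 821652.497 m; Z = (N(1−e²)+h)·sinφ = 4992531.439 m.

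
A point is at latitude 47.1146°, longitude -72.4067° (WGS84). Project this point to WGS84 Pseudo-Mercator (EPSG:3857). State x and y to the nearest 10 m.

x -8060280 m, y 5960800 m

Web Mercator is spherical with R = a = 6378137 m.
x = R·λ = 6378137 × -1.263735316 = -8060276.974 m.
y = R·ln tan(π/4 + φ/2) = 6378137 × 0.934567541 = 5960799.811 m.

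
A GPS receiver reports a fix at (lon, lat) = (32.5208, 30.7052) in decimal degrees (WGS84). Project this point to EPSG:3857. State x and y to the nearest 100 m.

x 3620200 m, y 3594500 m

Web Mercator is spherical with R = a = 6378137 m.
x = R·λ = 6378137 × 0.567595035 = 3620198.896 m.
y = R·ln tan(π/4 + φ/2) = 6378137 × 0.563569369 = 3594522.643 m.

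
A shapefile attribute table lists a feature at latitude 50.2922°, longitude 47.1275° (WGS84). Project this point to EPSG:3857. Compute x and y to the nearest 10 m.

x 5246210 m, y 6497030 m

Web Mercator is spherical with R = a = 6378137 m.
x = R·λ = 6378137 × 0.822530043 = 5246209.302 m.
y = R·ln tan(π/4 + φ/2) = 6378137 × 1.018641393 = 6497034.360 m.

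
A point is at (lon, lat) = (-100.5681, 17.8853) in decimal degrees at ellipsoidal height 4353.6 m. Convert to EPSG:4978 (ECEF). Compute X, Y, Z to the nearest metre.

X -1114356 m, Y -5972900 m, Z 1947644 m

WGS84: a = 6378137 m, e² = 0.006694380; N(φ) = a/√(1−e²sin²φ) = 6380151.535 m.
X = (N+h)·cosφ·cosλ = -1114356.231 m; Y = (N+h)·cosφ·sinλ = -5972899.792 m; Z = (N(1−e²)+h)·sinφ = 1947643.970 m.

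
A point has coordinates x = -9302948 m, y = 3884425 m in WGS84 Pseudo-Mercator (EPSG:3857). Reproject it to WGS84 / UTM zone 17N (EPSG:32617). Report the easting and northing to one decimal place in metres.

E 259684.6 m, N 3645126.5 m

Web Mercator inverse (R = 6378137 m) → φ = 32.91800086°, λ = -83.56980376°.
UTM 17N forward: E = 259684.589 m, N = 3645126.495 m.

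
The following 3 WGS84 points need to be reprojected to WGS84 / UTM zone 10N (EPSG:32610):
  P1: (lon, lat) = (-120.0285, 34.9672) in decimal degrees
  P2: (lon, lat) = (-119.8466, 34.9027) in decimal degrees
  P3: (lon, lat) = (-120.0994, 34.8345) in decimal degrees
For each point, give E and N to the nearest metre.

P1: E 771305 m, N 3873440 m; P2: E 788144 m, N 3866793 m; P3: E 765256 m, N 3858527 m

UTM zone 10N: λ₀ = -123°, k₀ = 0.9996.
P1 (34.9672°, -120.0285°) → (771304.513, 3873439.777) m.
P2 (34.9027°, -119.8466°) → (788143.793, 3866792.695) m.
P3 (34.8345°, -120.0994°) → (765256.057, 3858527.195) m.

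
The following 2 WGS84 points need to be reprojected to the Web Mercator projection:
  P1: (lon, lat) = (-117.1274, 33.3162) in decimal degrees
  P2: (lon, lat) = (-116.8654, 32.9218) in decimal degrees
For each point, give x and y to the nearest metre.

Web Mercator: x = R·λ, y = R·ln tan(π/4+φ/2), R = 6378137 m.
P1 (33.3162°, -117.1274°) → (-13038562.526, 3937349.828) m.
P2 (32.9218°, -116.8654°) → (-13009396.819, 3884928.815) m.

P1: x -13038563 m, y 3937350 m; P2: x -13009397 m, y 3884929 m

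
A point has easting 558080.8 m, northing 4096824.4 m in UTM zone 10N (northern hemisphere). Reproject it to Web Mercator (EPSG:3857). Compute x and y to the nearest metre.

x -13619617 m, y 4441309 m

Unproject from UTM 10N (λ₀ = -123°) → φ = 37.01580045°, λ = -122.34710001°.
Web Mercator (R = 6378137 m): x = -13619616.873 m, y = 4441309.395 m.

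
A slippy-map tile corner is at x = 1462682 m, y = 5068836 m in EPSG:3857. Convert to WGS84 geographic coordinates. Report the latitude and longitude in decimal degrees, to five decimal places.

lat 41.38190°, lon 13.13950°

R = 6378137 m. λ = x/R = 13.13949596°.
φ = 2·arctan(exp(y/R)) − 90° = 2·arctan(2.21382) − 90° = 41.38189951°.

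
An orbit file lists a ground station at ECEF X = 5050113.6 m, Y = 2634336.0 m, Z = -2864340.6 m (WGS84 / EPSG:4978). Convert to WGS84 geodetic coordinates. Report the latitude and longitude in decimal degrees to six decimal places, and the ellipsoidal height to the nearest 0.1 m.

lat -26.851500°, lon 27.548300°, h 1761.0 m

λ = atan2(Y, X) = 27.54830002°; p = √(X²+Y²) = 5695908.5 m.
Bowring's method on WGS84 (a = 6378137 m, b = 6356752.314 m) gives φ = -26.85150013°, h = 1761.047 m.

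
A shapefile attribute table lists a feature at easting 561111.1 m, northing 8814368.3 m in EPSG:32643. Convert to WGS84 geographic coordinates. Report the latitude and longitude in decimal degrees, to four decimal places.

lat 79.3838°, lon 77.9726°

Zone 43N: λ₀ = 75°, k₀ = 0.9996, false easting 500000 m.
Meridian distance M = (N − FN)/k₀ = 8817895.5 m.
Inverse transverse Mercator on WGS84 gives φ = 79.38380001°, λ = 77.97260208°.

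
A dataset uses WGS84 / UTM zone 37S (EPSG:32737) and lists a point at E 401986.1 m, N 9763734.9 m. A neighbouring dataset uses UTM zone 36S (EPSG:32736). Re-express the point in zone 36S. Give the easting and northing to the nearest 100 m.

UTM 37S → geographic: φ = -2.13730014°, λ = 38.11859964°.
UTM 36S (λ₀ = 33°) forward: E = 1069940.014 m, N = 9762811.645 m.

E 1069900 m, N 9762800 m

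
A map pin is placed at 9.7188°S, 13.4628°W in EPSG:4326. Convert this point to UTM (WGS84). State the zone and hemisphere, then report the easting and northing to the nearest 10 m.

Longitude -13.4628° lies in the 6° band [-18°, -12°), giving zone 28; latitude is south of the equator, so 28S.
Zone 28 central meridian λ₀ = 6×28 − 183 = -15°; Δλ = +1.5372°.
Transverse Mercator on WGS84 with k₀ = 0.9996 gives E = 668632.250 m, N = 8925295.766 m.

Zone 28S: E 668630 m, N 8925300 m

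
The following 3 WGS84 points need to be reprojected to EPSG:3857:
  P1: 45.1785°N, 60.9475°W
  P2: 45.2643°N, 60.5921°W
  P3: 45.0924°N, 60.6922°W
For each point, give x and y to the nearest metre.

Web Mercator: x = R·λ, y = R·ln tan(π/4+φ/2), R = 6378137 m.
P1 (45.1785°, -60.9475°) → (-6784644.665, 5649666.568) m.
P2 (45.2643°, -60.5921°) → (-6745081.718, 5663226.525) m.
P3 (45.0924°, -60.6922°) → (-6756224.799, 5636079.723) m.

P1: x -6784645 m, y 5649667 m; P2: x -6745082 m, y 5663227 m; P3: x -6756225 m, y 5636080 m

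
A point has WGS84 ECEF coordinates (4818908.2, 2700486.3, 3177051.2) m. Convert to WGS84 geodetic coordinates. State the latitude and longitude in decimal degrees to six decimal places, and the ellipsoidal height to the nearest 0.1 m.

lat 30.071400°, lon 29.266000°, h -348.5 m

λ = atan2(Y, X) = 29.26600017°; p = √(X²+Y²) = 5523993.3 m.
Bowring's method on WGS84 (a = 6378137 m, b = 6356752.314 m) gives φ = 30.07140026°, h = -348.456 m.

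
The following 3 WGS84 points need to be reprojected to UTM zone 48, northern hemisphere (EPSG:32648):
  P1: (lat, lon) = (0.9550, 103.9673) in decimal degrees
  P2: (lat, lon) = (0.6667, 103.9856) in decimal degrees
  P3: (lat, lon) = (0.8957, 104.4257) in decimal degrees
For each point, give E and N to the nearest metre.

UTM zone 48N: λ₀ = 105°, k₀ = 0.9996.
P1 (0.9550°, 103.9673°) → (385095.941, 105573.553) m.
P2 (0.6667°, 103.9856°) → (387124.333, 73702.043) m.
P3 (0.8957°, 104.4257°) → (436101.468, 99006.850) m.

P1: E 385096 m, N 105574 m; P2: E 387124 m, N 73702 m; P3: E 436101 m, N 99007 m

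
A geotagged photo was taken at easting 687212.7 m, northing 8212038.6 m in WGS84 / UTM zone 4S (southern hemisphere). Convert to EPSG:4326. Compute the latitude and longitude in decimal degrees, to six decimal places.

Zone 4S: λ₀ = -159°, k₀ = 0.9996, false easting 500000 m, false northing 10000000 m.
Meridian distance M = (N − FN)/k₀ = -1788676.9 m.
Inverse transverse Mercator on WGS84 gives φ = -16.16480029°, λ = -157.24900005°.

lat -16.164800°, lon -157.249000°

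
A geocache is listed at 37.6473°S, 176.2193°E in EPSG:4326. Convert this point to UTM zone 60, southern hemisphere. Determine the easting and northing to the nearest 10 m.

Zone 60 central meridian λ₀ = 6×60 − 183 = 177°; Δλ = -0.7807°.
Transverse Mercator on WGS84 with k₀ = 0.9996 gives E = 431129.105 m, N = 5833030.000 m.

E 431130 m, N 5833030 m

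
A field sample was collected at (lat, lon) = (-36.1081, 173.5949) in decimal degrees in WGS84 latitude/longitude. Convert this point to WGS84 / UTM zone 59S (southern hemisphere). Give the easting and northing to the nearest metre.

Zone 59 central meridian λ₀ = 6×59 − 183 = 171°; Δλ = +2.5949°.
Transverse Mercator on WGS84 with k₀ = 0.9996 gives E = 733577.173 m, N = 6000943.287 m.

E 733577 m, N 6000943 m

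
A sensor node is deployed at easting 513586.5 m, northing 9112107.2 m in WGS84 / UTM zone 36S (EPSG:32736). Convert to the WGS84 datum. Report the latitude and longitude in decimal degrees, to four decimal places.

lat -8.0325°, lon 33.1233°

Zone 36S: λ₀ = 33°, k₀ = 0.9996, false easting 500000 m, false northing 10000000 m.
Meridian distance M = (N − FN)/k₀ = -888248.1 m.
Inverse transverse Mercator on WGS84 gives φ = -8.03249980°, λ = 33.12330008°.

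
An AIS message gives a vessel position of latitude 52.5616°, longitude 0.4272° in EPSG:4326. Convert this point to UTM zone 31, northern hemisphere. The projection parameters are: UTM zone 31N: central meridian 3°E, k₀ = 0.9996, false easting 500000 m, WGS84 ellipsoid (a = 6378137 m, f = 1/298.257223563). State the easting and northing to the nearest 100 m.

Zone 31 central meridian λ₀ = 6×31 − 183 = 3°; Δλ = -2.5728°.
Transverse Mercator on WGS84 with k₀ = 0.9996 gives E = 325609.894 m, N = 5826613.716 m.

E 325600 m, N 5826600 m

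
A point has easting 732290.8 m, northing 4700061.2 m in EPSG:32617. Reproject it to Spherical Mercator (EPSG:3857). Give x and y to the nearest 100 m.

x -8702600 m, y 5223800 m

Unproject from UTM 17N (λ₀ = -81°) → φ = 42.41809990°, λ = -78.17669956°.
Web Mercator (R = 6378137 m): x = -8702590.387 m, y = 5223815.999 m.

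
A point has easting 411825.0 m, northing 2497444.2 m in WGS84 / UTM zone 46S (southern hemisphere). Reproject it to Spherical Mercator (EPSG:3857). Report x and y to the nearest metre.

x 10121613 m, y -10336512 m

Unproject from UTM 46S (λ₀ = 93°) → φ = -67.62520032°, λ = 90.92399956°.
Web Mercator (R = 6378137 m): x = 10121613.332 m, y = -10336511.688 m.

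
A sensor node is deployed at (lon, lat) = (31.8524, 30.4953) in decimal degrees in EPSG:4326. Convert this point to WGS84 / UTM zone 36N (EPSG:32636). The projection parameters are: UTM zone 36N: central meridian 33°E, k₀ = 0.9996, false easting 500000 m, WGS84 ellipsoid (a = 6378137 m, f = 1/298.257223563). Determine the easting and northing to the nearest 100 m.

Zone 36 central meridian λ₀ = 6×36 − 183 = 33°; Δλ = -1.1476°.
Transverse Mercator on WGS84 with k₀ = 0.9996 gives E = 389866.806 m, N = 3374230.437 m.

E 389900 m, N 3374200 m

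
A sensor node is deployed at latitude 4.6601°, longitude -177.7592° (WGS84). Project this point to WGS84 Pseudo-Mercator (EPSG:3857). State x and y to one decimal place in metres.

Web Mercator is spherical with R = a = 6378137 m.
x = R·λ = 6378137 × -3.102483316 = -19788063.628 m.
y = R·ln tan(π/4 + φ/2) = 6378137 × 0.081423911 = 519332.860 m.

x -19788063.6 m, y 519332.9 m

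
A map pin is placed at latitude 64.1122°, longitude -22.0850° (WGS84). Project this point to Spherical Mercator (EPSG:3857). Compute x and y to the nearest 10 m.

Web Mercator is spherical with R = a = 6378137 m.
x = R·λ = 6378137 × -0.385455965 = -2458490.954 m.
y = R·ln tan(π/4 + φ/2) = 6378137 × 1.470384454 = 9378313.490 m.

x -2458490 m, y 9378310 m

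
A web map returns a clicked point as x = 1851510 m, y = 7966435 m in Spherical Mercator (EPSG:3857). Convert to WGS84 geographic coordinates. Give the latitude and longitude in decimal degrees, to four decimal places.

lat 57.9958°, lon 16.6324°

R = 6378137 m. λ = x/R = 16.63239732°.
φ = 2·arctan(exp(y/R)) − 90° = 2·arctan(3.48693) − 90° = 57.99579858°.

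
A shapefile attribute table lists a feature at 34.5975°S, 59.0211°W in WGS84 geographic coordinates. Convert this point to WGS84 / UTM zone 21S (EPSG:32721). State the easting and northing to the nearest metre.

Zone 21 central meridian λ₀ = 6×21 − 183 = -57°; Δλ = -2.0211°.
Transverse Mercator on WGS84 with k₀ = 0.9996 gives E = 314658.976 m, N = 6169734.589 m.

E 314659 m, N 6169735 m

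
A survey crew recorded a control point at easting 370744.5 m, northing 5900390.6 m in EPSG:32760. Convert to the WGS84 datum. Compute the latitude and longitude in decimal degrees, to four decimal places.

lat -37.0338°, lon 175.5467°

Zone 60S: λ₀ = 177°, k₀ = 0.9996, false easting 500000 m, false northing 10000000 m.
Meridian distance M = (N − FN)/k₀ = -4101249.9 m.
Inverse transverse Mercator on WGS84 gives φ = -37.03380037°, λ = 175.54670000°.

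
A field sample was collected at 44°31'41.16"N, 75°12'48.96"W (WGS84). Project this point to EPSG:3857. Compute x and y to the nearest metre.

Web Mercator is spherical with R = a = 6378137 m.
x = R·λ = 6378137 × -1.312724962 = -8372739.653 m.
y = R·ln tan(π/4 + φ/2) = 6378137 × 0.869773403 = 5547533.926 m.

x -8372740 m, y 5547534 m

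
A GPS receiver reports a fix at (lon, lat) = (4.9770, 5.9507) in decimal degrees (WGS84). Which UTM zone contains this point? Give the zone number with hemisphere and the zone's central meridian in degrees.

Zone 31N, central meridian 3°

UTM zone = ⌊(λ + 180)/6⌋ + 1; 4.9770° ∈ [0°, 6°) → zone 31.
Hemisphere: N (φ ≥ 0).
Central meridian λ₀ = 6×31 − 183 = 3°.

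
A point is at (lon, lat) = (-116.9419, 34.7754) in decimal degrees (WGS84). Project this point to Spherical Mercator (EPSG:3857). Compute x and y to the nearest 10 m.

Web Mercator is spherical with R = a = 6378137 m.
x = R·λ = 6378137 × -2.041021189 = -13017912.760 m.
y = R·ln tan(π/4 + φ/2) = 6378137 × 0.648057675 = 4133400.636 m.

x -13017910 m, y 4133400 m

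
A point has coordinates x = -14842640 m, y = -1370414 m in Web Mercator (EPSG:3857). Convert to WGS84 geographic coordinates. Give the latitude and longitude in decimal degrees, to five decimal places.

lat -12.21700°, lon -133.33370°

R = 6378137 m. λ = x/R = -133.33370369°.
φ = 2·arctan(exp(y/R)) − 90° = 2·arctan(0.80665) − 90° = -12.21699640°.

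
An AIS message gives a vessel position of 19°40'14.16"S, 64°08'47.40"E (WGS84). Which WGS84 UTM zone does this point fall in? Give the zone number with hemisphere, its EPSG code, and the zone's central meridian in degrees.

Zone 41S (EPSG:32741), central meridian 63°

UTM zone = ⌊(λ + 180)/6⌋ + 1; 64.1465° ∈ [60°, 66°) → zone 41.
Hemisphere: S (φ < 0).
Central meridian λ₀ = 6×41 − 183 = 63°.
EPSG code: 32741.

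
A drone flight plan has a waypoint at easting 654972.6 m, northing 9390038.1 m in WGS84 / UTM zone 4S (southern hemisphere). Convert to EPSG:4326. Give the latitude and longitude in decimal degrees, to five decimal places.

Zone 4S: λ₀ = -159°, k₀ = 0.9996, false easting 500000 m, false northing 10000000 m.
Meridian distance M = (N − FN)/k₀ = -610206.0 m.
Inverse transverse Mercator on WGS84 gives φ = -5.51669992°, λ = -157.60100034°.

lat -5.51670°, lon -157.60100°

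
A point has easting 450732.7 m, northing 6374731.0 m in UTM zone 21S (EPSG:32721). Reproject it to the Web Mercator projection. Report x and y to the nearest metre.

x -6403765 m, y -3864047 m

Unproject from UTM 21S (λ₀ = -57°) → φ = -32.76419985°, λ = -57.52599995°.
Web Mercator (R = 6378137 m): x = -6403765.021 m, y = -3864047.100 m.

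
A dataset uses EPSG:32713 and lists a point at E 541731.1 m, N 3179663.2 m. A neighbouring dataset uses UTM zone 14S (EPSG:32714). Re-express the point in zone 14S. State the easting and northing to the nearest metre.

UTM 13S → geographic: φ = -61.51440002°, λ = -104.21570032°.
UTM 14S (λ₀ = -99°) forward: E = 222686.896 m, N = 3168809.074 m.

E 222687 m, N 3168809 m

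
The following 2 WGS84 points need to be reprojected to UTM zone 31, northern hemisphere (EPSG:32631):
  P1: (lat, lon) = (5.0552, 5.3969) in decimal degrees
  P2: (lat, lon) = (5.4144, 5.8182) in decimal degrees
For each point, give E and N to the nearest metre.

UTM zone 31N: λ₀ = 3°, k₀ = 0.9996.
P1 (5.0552°, 5.3969°) → (765761.252, 559256.068) m.
P2 (5.4144°, 5.8182°) → (812329.786, 599196.974) m.

P1: E 765761 m, N 559256 m; P2: E 812330 m, N 599197 m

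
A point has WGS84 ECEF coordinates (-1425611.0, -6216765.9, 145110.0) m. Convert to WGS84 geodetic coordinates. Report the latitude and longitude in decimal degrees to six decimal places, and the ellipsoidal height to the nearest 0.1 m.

lat 1.312100°, lon -102.915600°, h 1654.8 m

λ = atan2(Y, X) = -102.91559991°; p = √(X²+Y²) = 6378130.2 m.
Bowring's method on WGS84 (a = 6378137 m, b = 6356752.314 m) gives φ = 1.31210023°, h = 1654.828 m.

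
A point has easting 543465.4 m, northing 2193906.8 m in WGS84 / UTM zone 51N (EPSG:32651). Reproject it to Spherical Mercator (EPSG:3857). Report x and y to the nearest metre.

x 13738506 m, y 2254169 m

Unproject from UTM 51N (λ₀ = 123°) → φ = 19.84070030°, λ = 123.41509964°.
Web Mercator (R = 6378137 m): x = 13738506.048 m, y = 2254169.208 m.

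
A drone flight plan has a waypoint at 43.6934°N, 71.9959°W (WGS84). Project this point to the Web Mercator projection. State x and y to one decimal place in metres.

x -8014546.9 m, y 5418117.1 m

Web Mercator is spherical with R = a = 6378137 m.
x = R·λ = 6378137 × -1.256565503 = -8014546.927 m.
y = R·ln tan(π/4 + φ/2) = 6378137 × 0.849482705 = 5418117.075 m.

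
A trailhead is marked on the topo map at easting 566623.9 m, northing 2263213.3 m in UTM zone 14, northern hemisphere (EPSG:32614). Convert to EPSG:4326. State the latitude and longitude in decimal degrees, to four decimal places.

lat 20.4663°, lon -98.3612°

Zone 14N: λ₀ = -99°, k₀ = 0.9996, false easting 500000 m.
Meridian distance M = (N − FN)/k₀ = 2264118.9 m.
Inverse transverse Mercator on WGS84 gives φ = 20.46630000°, λ = -98.36120000°.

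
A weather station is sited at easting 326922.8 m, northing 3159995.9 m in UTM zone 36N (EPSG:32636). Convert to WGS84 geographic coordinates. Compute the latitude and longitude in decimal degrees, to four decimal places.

lat 28.5553°, lon 31.2307°

Zone 36N: λ₀ = 33°, k₀ = 0.9996, false easting 500000 m.
Meridian distance M = (N − FN)/k₀ = 3161260.4 m.
Inverse transverse Mercator on WGS84 gives φ = 28.55529962°, λ = 31.23069955°.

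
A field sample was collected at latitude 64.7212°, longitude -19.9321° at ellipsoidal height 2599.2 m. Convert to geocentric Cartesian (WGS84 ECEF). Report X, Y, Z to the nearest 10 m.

WGS84: a = 6378137 m, e² = 0.006694380; N(φ) = a/√(1−e²sin²φ) = 6395664.889 m.
X = (N+h)·cosφ·cosλ = 2568541.257 m; Y = (N+h)·cosφ·sinλ = -931426.883 m; Z = (N(1−e²)+h)·sinφ = 5746855.178 m.

X 2568540 m, Y -931430 m, Z 5746860 m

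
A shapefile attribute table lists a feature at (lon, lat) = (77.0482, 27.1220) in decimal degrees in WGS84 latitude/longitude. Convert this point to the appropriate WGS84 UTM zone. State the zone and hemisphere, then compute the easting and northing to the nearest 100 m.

Longitude 77.0482° lies in the 6° band [72°, 78°), giving zone 43; latitude is north of the equator, so 43N.
Zone 43 central meridian λ₀ = 6×43 − 183 = 75°; Δλ = +2.0482°.
Transverse Mercator on WGS84 with k₀ = 0.9996 gives E = 703018.237 m, N = 3001602.733 m.

Zone 43N: E 703000 m, N 3001600 m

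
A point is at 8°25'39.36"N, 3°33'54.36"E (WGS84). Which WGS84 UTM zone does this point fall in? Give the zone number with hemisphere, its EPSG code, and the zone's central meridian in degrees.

Zone 31N (EPSG:32631), central meridian 3°

UTM zone = ⌊(λ + 180)/6⌋ + 1; 3.5651° ∈ [0°, 6°) → zone 31.
Hemisphere: N (φ ≥ 0).
Central meridian λ₀ = 6×31 − 183 = 3°.
EPSG code: 32631.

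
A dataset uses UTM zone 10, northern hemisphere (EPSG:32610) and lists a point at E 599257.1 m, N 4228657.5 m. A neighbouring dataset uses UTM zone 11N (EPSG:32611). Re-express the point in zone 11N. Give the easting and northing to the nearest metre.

UTM 10N → geographic: φ = 38.20040033°, λ = -121.86640045°.
UTM 11N (λ₀ = -117°) forward: E = 73786.987 m, N = 4239258.794 m.

E 73787 m, N 4239259 m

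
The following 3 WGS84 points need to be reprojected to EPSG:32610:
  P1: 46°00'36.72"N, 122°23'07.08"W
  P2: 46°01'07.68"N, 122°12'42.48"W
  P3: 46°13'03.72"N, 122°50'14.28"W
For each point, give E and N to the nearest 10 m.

P1: E 547590 m, N 5095360 m; P2: E 561010 m, N 5096440 m; P3: E 512550 m, N 5118250 m

UTM zone 10N: λ₀ = -123°, k₀ = 0.9996.
P1 (46.0102°, -122.3853°) → (547588.866, 5095364.451) m.
P2 (46.0188°, -122.2118°) → (561011.411, 5096438.286) m.
P3 (46.2177°, -122.8373°) → (512548.737, 5118248.781) m.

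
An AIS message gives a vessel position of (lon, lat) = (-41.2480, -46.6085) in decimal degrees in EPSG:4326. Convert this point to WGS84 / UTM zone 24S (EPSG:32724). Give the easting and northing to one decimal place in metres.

E 327852.6 m, N 4835885.7 m

Zone 24 central meridian λ₀ = 6×24 − 183 = -39°; Δλ = -2.2480°.
Transverse Mercator on WGS84 with k₀ = 0.9996 gives E = 327852.569 m, N = 4835885.694 m.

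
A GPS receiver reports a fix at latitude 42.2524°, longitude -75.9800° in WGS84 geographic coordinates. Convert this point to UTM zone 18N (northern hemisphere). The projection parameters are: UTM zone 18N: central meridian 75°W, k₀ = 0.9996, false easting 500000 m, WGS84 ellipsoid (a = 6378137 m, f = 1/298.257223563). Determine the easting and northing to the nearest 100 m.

E 419200 m, N 4678300 m

Zone 18 central meridian λ₀ = 6×18 − 183 = -75°; Δλ = -0.9800°.
Transverse Mercator on WGS84 with k₀ = 0.9996 gives E = 419159.866 m, N = 4678265.415 m.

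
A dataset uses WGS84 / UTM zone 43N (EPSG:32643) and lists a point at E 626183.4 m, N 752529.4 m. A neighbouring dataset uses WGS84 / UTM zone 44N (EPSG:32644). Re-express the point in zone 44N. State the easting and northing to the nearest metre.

UTM 43N → geographic: φ = 6.80670044°, λ = 76.14190010°.
UTM 44N (λ₀ = 81°) forward: E = -37430.334 m, N = 755085.650 m.

E -37430 m, N 755086 m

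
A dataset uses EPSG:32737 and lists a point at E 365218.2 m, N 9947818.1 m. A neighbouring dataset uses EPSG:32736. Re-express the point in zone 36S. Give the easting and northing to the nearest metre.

UTM 37S → geographic: φ = -0.47199972°, λ = 37.78879998°.
UTM 36S (λ₀ = 33°) forward: E = 1033481.175 m, N = 9947645.853 m.

E 1033481 m, N 9947646 m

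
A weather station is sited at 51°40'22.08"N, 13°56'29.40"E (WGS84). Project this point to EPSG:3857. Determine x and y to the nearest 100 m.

x 1552000 m, y 6741200 m

Web Mercator is spherical with R = a = 6378137 m.
x = R·λ = 6378137 × 0.243325078 = 1551960.681 m.
y = R·ln tan(π/4 + φ/2) = 6378137 × 1.056919654 = 6741178.350 m.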